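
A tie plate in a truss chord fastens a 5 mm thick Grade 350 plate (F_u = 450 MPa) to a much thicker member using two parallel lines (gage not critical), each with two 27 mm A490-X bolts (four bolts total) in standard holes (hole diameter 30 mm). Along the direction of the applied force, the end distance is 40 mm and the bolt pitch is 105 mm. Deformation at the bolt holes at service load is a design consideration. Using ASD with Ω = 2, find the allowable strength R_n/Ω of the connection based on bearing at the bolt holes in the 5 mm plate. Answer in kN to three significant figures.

Per bolt r_n = 1.2 l_c t F_u ≤ 2.4 d t F_u; upper limit = 2.4 × 27 × 5 × 450 / 1000 = 145.8 kN.
Edge bolt: l_c = 40 − 30/2 = 25 mm → 1.2 × 25 × 5 × 450 / 1000 = 67.5 → r_n = 67.5 kN.
Interior bolts: l_c = 105 − 30 = 75 mm → 1.2 × 75 × 5 × 450 / 1000 = 202.5 → r_n = 145.8 kN.
R_n = 2 × 67.5 + 2 × 145.8 = 426.6 kN.
Allowable strength R_n/Ω = 426.6 / 2 = 213 kN.

213 kN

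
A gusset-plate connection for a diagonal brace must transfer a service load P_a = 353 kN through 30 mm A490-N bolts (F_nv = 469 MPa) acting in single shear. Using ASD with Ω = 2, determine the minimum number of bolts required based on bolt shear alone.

3 bolts

A_b = π·30²/4 = 706.9 mm².
Per-bolt allowable strength R_n/Ω = 469 × 706.9 × 1 / 1000 / 2 = 165.8 kN.
n ≥ 353 / 165.8 = 2.13 → use 3 bolts.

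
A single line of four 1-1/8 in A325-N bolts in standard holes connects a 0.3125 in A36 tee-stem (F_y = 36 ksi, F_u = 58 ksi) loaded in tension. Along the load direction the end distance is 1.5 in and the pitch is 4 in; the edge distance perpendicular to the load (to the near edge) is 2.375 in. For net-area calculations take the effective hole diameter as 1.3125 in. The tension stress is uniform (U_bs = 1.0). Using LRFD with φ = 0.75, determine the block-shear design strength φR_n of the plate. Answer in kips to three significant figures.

Shear plane L_v = 1.5 + 3·4 = 13.5 in; A_gv = 13.5 × 0.3125 = 4.219 in².
A_nv = (13.5 − 3.5·1.3125) × 0.3125 = 2.783 in².
A_nt = (2.375 − 0.5·1.3125) × 0.3125 = 0.5371 in².
0.6 F_u A_nv = 96.86 kips; 0.6 F_y A_gv = 91.12 kips → shear yielding governs the shear term.
R_n = 91.12 + 1.0 × 58 × 0.5371 = 122.3 kips.
Design strength φR_n = 0.75 × 122.3 = 91.7 kips.

91.7 kips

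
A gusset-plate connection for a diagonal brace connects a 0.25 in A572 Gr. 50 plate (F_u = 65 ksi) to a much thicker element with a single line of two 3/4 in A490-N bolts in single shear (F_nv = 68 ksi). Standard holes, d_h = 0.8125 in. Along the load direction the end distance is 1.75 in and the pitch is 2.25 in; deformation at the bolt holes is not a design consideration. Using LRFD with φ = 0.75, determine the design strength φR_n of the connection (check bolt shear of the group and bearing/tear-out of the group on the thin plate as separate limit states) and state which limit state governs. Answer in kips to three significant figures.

Bolt shear: A_b = π·0.75²/4 = 0.4418 in²; R_n = 68 × 0.4418 × 2 × 1 = 60.08 kips → 0.75 × 60.08 = 45.1 kips.
Bearing (1.5 l_c t F_u ≤ 3.0 d t F_u): upper limit = 3.0·0.75·0.25·65 = 36.56 kips.
  Edge l_c = 1.75 − 0.8125/2 = 1.344 → r_n = 32.75 kips; interior l_c = 2.25 − 0.8125 = 1.438 → r_n = 35.04 kips.
  R_n,bearing = 1·32.75 + 1·35.04 = 67.79 kips → 0.75 × 67.79 = 50.8 kips.
Bolt shear governs: 45.1 kips.

45.1 kips (bolt shear governs)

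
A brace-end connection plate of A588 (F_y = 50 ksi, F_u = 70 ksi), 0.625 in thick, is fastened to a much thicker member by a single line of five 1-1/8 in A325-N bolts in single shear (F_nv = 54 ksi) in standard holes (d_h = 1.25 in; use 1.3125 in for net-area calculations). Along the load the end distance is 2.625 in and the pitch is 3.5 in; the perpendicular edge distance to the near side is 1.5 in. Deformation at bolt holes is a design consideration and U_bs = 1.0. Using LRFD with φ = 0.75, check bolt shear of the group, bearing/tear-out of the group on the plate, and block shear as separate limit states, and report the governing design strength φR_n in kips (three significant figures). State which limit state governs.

201 kips (bolt shear governs)

Bolt shear: A_b = π·1.125²/4 = 0.994 in²; R_n = 54 × 0.994 × 5 × 1 = 268.4 kips → 0.75 × 268.4 = 201 kips.
Bearing: edge l_c = 2, r_n = 105 kips; interior l_c = 2.25, r_n = 118.1 kips; R_n = 105 + 4·118.1 = 577.5 kips → 433 kips.
Block shear: A_gv = 10.39, A_nv = 6.699, A_nt = 0.5273 in²; R_n = min(0.6F_uA_nv, 0.6F_yA_gv) + U_bs·F_u·A_nt = 318.3 kips → 239 kips.
Bolt shear governs: 201 kips.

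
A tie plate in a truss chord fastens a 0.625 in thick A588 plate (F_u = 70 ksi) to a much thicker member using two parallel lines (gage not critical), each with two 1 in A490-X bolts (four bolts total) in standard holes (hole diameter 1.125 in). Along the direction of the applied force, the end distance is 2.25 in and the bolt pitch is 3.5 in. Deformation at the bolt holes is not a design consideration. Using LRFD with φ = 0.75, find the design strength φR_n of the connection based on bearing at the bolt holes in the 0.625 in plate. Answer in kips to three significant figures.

363 kips

Per bolt r_n = 1.5 l_c t F_u ≤ 3.0 d t F_u; upper limit = 3.0 × 1 × 0.625 × 70 = 131.2 kips.
Edge bolt: l_c = 2.25 − 1.125/2 = 1.688 in → 1.5 × 1.688 × 0.625 × 70 = 110.7 → r_n = 110.7 kips.
Interior bolts: l_c = 3.5 − 1.125 = 2.375 in → 1.5 × 2.375 × 0.625 × 70 = 155.9 → r_n = 131.2 kips.
R_n = 2 × 110.7 + 2 × 131.2 = 484 kips.
Design strength φR_n = 0.75 × 484 = 363 kips.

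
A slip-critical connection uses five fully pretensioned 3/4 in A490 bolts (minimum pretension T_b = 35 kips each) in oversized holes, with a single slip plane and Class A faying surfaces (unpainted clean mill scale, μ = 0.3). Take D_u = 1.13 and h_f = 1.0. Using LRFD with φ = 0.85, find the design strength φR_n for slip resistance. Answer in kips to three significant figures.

R_n = μ · D_u · h_f · T_b · n_s · n_b = 0.3 × 1.13 × 1.0 × 35 × 1 × 5 = 59.32 kips.
Design strength φR_n = 0.85 × 59.32 = 50.4 kips.

50.4 kips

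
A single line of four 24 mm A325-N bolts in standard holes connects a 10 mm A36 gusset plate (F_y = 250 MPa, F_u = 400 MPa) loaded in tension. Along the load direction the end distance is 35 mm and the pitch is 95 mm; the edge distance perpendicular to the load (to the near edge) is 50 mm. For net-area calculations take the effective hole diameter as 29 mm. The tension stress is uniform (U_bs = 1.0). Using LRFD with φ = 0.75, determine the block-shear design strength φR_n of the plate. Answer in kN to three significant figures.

Shear plane L_v = 35 + 3·95 = 320 mm; A_gv = 320 × 10 = 3200 mm².
A_nv = (320 − 3.5·29) × 10 = 2185 mm².
A_nt = (50 − 0.5·29) × 10 = 355 mm².
0.6 F_u A_nv = 524.4 kN; 0.6 F_y A_gv = 480 kN → shear yielding governs the shear term.
R_n = 480 + 1.0 × 400 × 355 / 1000 = 622 kN.
Design strength φR_n = 0.75 × 622 = 466 kN.

466 kN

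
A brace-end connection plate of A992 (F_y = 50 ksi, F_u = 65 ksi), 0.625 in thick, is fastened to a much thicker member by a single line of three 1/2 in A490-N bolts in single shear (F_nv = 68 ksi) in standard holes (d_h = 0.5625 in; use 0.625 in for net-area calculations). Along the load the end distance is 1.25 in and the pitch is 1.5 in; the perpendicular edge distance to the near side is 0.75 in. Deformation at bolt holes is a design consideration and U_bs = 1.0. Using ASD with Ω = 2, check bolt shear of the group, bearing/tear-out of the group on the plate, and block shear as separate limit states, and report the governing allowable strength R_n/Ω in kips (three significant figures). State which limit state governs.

20 kips (bolt shear governs)

Bolt shear: A_b = π·0.5²/4 = 0.1963 in²; R_n = 68 × 0.1963 × 3 × 1 = 40.06 kips → 40.06 / 2 = 20 kips.
Bearing: edge l_c = 0.9688, r_n = 47.23 kips; interior l_c = 0.9375, r_n = 45.7 kips; R_n = 47.23 + 2·45.7 = 138.6 kips → 69.3 kips.
Block shear: A_gv = 2.656, A_nv = 1.68, A_nt = 0.2734 in²; R_n = min(0.6F_uA_nv, 0.6F_yA_gv) + U_bs·F_u·A_nt = 83.28 kips → 41.6 kips.
Bolt shear governs: 20 kips.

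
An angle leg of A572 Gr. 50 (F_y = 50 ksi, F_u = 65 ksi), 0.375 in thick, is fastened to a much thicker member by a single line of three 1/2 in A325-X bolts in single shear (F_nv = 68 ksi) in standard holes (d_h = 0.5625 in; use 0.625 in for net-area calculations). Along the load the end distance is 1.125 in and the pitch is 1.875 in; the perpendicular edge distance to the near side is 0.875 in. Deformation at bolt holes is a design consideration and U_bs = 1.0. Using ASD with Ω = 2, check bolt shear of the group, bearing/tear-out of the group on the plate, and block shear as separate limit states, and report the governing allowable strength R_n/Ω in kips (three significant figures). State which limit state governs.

Bolt shear: A_b = π·0.5²/4 = 0.1963 in²; R_n = 68 × 0.1963 × 3 × 1 = 40.06 kips → 40.06 / 2 = 20 kips.
Bearing: edge l_c = 0.8438, r_n = 24.68 kips; interior l_c = 1.312, r_n = 29.25 kips; R_n = 24.68 + 2·29.25 = 83.18 kips → 41.6 kips.
Block shear: A_gv = 1.828, A_nv = 1.242, A_nt = 0.2109 in²; R_n = min(0.6F_uA_nv, 0.6F_yA_gv) + U_bs·F_u·A_nt = 62.16 kips → 31.1 kips.
Bolt shear governs: 20 kips.

20 kips (bolt shear governs)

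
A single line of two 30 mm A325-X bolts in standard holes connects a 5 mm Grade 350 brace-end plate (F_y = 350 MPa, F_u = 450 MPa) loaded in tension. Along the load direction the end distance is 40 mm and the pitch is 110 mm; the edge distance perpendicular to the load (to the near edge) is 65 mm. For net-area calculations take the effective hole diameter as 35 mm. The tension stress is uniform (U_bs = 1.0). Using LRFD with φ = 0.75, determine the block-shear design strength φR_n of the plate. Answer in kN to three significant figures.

179 kN

Shear plane L_v = 40 + 1·110 = 150 mm; A_gv = 150 × 5 = 750 mm².
A_nv = (150 − 1.5·35) × 5 = 487.5 mm².
A_nt = (65 − 0.5·35) × 5 = 237.5 mm².
0.6 F_u A_nv = 131.6 kN; 0.6 F_y A_gv = 157.5 kN → shear rupture governs the shear term.
R_n = 131.6 + 1.0 × 450 × 237.5 / 1000 = 238.5 kN.
Design strength φR_n = 0.75 × 238.5 = 179 kN.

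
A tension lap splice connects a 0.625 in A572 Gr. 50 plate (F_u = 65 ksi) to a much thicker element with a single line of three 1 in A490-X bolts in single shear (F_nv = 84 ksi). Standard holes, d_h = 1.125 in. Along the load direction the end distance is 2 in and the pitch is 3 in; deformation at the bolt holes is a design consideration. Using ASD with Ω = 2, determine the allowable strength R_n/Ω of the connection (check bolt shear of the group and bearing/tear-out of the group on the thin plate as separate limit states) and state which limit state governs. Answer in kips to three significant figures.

99 kips (bolt shear governs)

Bolt shear: A_b = π·1²/4 = 0.7854 in²; R_n = 84 × 0.7854 × 3 × 1 = 197.9 kips → 197.9 / 2 = 99 kips.
Bearing (1.2 l_c t F_u ≤ 2.4 d t F_u): upper limit = 2.4·1·0.625·65 = 97.5 kips.
  Edge l_c = 2 − 1.125/2 = 1.438 → r_n = 70.08 kips; interior l_c = 3 − 1.125 = 1.875 → r_n = 91.41 kips.
  R_n,bearing = 1·70.08 + 2·91.41 = 252.9 kips → 252.9 / 2 = 126 kips.
Bolt shear governs: 99 kips.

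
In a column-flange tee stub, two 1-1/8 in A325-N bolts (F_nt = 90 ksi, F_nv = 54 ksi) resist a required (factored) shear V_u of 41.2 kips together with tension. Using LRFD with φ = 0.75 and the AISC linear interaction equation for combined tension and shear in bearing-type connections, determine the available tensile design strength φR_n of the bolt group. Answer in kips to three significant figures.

106 kips

A_b = π·1.125²/4 = 0.994 in²; f_rv = 41.2 / (2 × 0.994) = 20.72 ksi.
F'_nt = 1.3 F_nt − (F_nt / φF_nv) f_rv = 1.3·90 − (90/(0.75·54))·20.72 = 70.95 ksi, capped at F_nt → F'_nt = 70.95 ksi.
R_n = F'_nt · A_b · n = 70.95 × 0.994 × 2 = 141 kips.
Design strength φR_n = 0.75 × 141 = 106 kips.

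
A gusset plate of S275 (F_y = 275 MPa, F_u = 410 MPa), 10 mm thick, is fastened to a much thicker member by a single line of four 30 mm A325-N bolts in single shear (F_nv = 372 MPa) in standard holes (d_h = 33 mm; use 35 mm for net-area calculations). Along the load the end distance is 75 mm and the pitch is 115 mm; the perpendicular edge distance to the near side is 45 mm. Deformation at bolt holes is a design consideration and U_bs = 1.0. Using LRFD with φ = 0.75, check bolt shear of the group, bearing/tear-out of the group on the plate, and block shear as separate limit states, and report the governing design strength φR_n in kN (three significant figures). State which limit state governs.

Bolt shear: A_b = π·30²/4 = 706.9 mm²; R_n = 372 × 706.9 × 4 × 1 / 1000 = 1052 kN → 0.75 × 1052 = 789 kN.
Bearing: edge l_c = 58.5, r_n = 287.8 kN; interior l_c = 82, r_n = 295.2 kN; R_n = 287.8 + 3·295.2 = 1173 kN → 880 kN.
Block shear: A_gv = 4200, A_nv = 2975, A_nt = 275 mm²; R_n = min(0.6F_uA_nv, 0.6F_yA_gv) + U_bs·F_u·A_nt = 805.8 kN → 604 kN.
Block shear governs: 604 kN.

604 kN (block shear governs)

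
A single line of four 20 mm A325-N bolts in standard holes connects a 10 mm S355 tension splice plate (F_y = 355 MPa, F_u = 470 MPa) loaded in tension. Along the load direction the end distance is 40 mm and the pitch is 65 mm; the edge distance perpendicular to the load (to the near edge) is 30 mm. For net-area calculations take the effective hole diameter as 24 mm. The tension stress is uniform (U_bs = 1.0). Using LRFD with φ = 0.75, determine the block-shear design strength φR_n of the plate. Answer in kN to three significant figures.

Shear plane L_v = 40 + 3·65 = 235 mm; A_gv = 235 × 10 = 2350 mm².
A_nv = (235 − 3.5·24) × 10 = 1510 mm².
A_nt = (30 − 0.5·24) × 10 = 180 mm².
0.6 F_u A_nv = 425.8 kN; 0.6 F_y A_gv = 500.6 kN → shear rupture governs the shear term.
R_n = 425.8 + 1.0 × 470 × 180 / 1000 = 510.4 kN.
Design strength φR_n = 0.75 × 510.4 = 383 kN.

383 kN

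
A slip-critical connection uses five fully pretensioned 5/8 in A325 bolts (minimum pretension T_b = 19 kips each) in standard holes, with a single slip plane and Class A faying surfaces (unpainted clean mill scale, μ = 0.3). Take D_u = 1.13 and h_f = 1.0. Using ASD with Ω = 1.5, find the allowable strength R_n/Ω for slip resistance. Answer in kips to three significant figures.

R_n = μ · D_u · h_f · T_b · n_s · n_b = 0.3 × 1.13 × 1.0 × 19 × 1 × 5 = 32.2 kips.
Allowable strength R_n/Ω = 32.2 / 1.5 = 21.5 kips.

21.5 kips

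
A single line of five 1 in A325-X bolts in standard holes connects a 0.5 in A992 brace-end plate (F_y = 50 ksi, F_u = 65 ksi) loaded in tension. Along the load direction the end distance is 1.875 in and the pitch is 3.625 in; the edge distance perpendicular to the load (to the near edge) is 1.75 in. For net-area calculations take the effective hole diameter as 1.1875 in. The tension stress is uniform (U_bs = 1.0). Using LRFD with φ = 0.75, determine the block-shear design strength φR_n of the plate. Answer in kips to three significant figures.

Shear plane L_v = 1.875 + 4·3.625 = 16.38 in; A_gv = 16.38 × 0.5 = 8.188 in².
A_nv = (16.38 − 4.5·1.1875) × 0.5 = 5.516 in².
A_nt = (1.75 − 0.5·1.1875) × 0.5 = 0.5781 in².
0.6 F_u A_nv = 215.1 kips; 0.6 F_y A_gv = 245.6 kips → shear rupture governs the shear term.
R_n = 215.1 + 1.0 × 65 × 0.5781 = 252.7 kips.
Design strength φR_n = 0.75 × 252.7 = 190 kips.

190 kips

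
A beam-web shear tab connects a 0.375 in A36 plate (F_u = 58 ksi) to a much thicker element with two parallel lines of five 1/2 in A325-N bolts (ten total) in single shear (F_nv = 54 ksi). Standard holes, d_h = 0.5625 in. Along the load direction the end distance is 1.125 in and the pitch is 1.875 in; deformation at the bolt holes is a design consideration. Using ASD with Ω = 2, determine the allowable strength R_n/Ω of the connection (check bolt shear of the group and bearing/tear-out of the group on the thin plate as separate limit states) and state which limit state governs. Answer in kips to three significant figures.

Bolt shear: A_b = π·0.5²/4 = 0.1963 in²; R_n = 54 × 0.1963 × 10 × 1 = 106 kips → 106 / 2 = 53 kips.
Bearing (1.2 l_c t F_u ≤ 2.4 d t F_u): upper limit = 2.4·0.5·0.375·58 = 26.1 kips.
  Edge l_c = 1.125 − 0.5625/2 = 0.8438 → r_n = 22.02 kips; interior l_c = 1.875 − 0.5625 = 1.312 → r_n = 26.1 kips.
  R_n,bearing = 2·22.02 + 8·26.1 = 252.8 kips → 252.8 / 2 = 126 kips.
Bolt shear governs: 53 kips.

53 kips (bolt shear governs)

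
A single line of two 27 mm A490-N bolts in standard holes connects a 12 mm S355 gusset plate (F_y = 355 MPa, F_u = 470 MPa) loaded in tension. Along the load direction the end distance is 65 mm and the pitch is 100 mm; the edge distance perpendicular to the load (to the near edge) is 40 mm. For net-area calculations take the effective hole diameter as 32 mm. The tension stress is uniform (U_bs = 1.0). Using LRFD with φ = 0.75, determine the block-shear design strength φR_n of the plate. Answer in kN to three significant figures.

398 kN

Shear plane L_v = 65 + 1·100 = 165 mm; A_gv = 165 × 12 = 1980 mm².
A_nv = (165 − 1.5·32) × 12 = 1404 mm².
A_nt = (40 − 0.5·32) × 12 = 288 mm².
0.6 F_u A_nv = 395.9 kN; 0.6 F_y A_gv = 421.7 kN → shear rupture governs the shear term.
R_n = 395.9 + 1.0 × 470 × 288 / 1000 = 531.3 kN.
Design strength φR_n = 0.75 × 531.3 = 398 kN.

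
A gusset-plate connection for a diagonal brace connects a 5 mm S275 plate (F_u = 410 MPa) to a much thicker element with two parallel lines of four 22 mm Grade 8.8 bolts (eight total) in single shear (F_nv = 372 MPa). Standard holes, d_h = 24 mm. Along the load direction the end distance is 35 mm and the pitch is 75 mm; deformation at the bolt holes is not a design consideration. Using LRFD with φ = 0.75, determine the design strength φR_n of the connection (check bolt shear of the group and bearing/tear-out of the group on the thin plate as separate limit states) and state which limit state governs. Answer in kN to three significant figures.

715 kN (bearing governs)

Bolt shear: A_b = π·22²/4 = 380.1 mm²; R_n = 372 × 380.1 × 8 × 1 / 1000 = 1131 kN → 0.75 × 1131 = 848 kN.
Bearing (1.5 l_c t F_u ≤ 3.0 d t F_u): upper limit = 3.0·22·5·410 / 1000 = 135.3 kN.
  Edge l_c = 35 − 24/2 = 23 → r_n = 70.73 kN; interior l_c = 75 − 24 = 51 → r_n = 135.3 kN.
  R_n,bearing = 2·70.73 + 6·135.3 = 953.3 kN → 0.75 × 953.3 = 715 kN.
Bearing governs: 715 kN.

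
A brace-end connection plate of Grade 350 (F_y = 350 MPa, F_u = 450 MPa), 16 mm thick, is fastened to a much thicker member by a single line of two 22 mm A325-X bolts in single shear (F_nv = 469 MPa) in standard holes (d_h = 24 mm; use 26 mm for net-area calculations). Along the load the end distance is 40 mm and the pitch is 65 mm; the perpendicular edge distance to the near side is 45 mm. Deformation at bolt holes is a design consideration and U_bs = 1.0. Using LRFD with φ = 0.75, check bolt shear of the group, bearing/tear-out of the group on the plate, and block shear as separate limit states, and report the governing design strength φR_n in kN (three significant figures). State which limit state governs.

267 kN (bolt shear governs)

Bolt shear: A_b = π·22²/4 = 380.1 mm²; R_n = 469 × 380.1 × 2 × 1 / 1000 = 356.6 kN → 0.75 × 356.6 = 267 kN.
Bearing: edge l_c = 28, r_n = 241.9 kN; interior l_c = 41, r_n = 354.2 kN; R_n = 241.9 + 1·354.2 = 596.2 kN → 447 kN.
Block shear: A_gv = 1680, A_nv = 1056, A_nt = 512 mm²; R_n = min(0.6F_uA_nv, 0.6F_yA_gv) + U_bs·F_u·A_nt = 515.5 kN → 387 kN.
Bolt shear governs: 267 kN.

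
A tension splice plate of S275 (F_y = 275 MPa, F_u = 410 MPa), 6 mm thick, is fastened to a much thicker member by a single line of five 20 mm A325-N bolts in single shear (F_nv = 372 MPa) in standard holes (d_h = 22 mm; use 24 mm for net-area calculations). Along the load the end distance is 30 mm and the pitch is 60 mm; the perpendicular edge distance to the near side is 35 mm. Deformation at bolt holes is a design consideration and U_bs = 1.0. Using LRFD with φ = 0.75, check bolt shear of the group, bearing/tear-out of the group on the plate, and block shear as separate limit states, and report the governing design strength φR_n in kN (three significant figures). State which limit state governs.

222 kN (block shear governs)

Bolt shear: A_b = π·20²/4 = 314.2 mm²; R_n = 372 × 314.2 × 5 × 1 / 1000 = 584.3 kN → 0.75 × 584.3 = 438 kN.
Bearing: edge l_c = 19, r_n = 56.09 kN; interior l_c = 38, r_n = 112.2 kN; R_n = 56.09 + 4·112.2 = 504.8 kN → 379 kN.
Block shear: A_gv = 1620, A_nv = 972, A_nt = 138 mm²; R_n = min(0.6F_uA_nv, 0.6F_yA_gv) + U_bs·F_u·A_nt = 295.7 kN → 222 kN.
Block shear governs: 222 kN.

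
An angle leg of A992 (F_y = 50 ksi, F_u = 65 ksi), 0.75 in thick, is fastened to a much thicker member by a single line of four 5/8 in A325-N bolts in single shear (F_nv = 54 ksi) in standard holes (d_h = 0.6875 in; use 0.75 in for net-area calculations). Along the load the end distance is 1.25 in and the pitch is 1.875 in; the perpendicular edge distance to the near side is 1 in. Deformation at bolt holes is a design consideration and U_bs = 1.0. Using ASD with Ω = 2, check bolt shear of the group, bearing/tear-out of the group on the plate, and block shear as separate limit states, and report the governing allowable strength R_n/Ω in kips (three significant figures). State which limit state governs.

Bolt shear: A_b = π·0.625²/4 = 0.3068 in²; R_n = 54 × 0.3068 × 4 × 1 = 66.27 kips → 66.27 / 2 = 33.1 kips.
Bearing: edge l_c = 0.9062, r_n = 53.02 kips; interior l_c = 1.188, r_n = 69.47 kips; R_n = 53.02 + 3·69.47 = 261.4 kips → 131 kips.
Block shear: A_gv = 5.156, A_nv = 3.188, A_nt = 0.4688 in²; R_n = min(0.6F_uA_nv, 0.6F_yA_gv) + U_bs·F_u·A_nt = 154.8 kips → 77.4 kips.
Bolt shear governs: 33.1 kips.

33.1 kips (bolt shear governs)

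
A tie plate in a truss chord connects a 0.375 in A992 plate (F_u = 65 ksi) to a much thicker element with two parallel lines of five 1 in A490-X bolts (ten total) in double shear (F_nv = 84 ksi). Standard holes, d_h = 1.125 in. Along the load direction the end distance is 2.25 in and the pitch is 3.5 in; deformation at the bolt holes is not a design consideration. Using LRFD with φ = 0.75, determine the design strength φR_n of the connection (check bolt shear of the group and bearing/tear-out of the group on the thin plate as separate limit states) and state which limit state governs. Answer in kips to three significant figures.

531 kips (bearing governs)

Bolt shear: A_b = π·1²/4 = 0.7854 in²; R_n = 84 × 0.7854 × 10 × 2 = 1319 kips → 0.75 × 1319 = 990 kips.
Bearing (1.5 l_c t F_u ≤ 3.0 d t F_u): upper limit = 3.0·1·0.375·65 = 73.12 kips.
  Edge l_c = 2.25 − 1.125/2 = 1.688 → r_n = 61.7 kips; interior l_c = 3.5 − 1.125 = 2.375 → r_n = 73.12 kips.
  R_n,bearing = 2·61.7 + 8·73.12 = 708.4 kips → 0.75 × 708.4 = 531 kips.
Bearing governs: 531 kips.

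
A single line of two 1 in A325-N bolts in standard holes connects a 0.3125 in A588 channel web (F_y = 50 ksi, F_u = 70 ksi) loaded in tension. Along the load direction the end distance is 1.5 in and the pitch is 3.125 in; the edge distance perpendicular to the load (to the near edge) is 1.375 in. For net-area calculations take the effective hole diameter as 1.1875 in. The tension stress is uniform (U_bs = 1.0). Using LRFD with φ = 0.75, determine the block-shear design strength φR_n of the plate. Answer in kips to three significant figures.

40.8 kips

Shear plane L_v = 1.5 + 1·3.125 = 4.625 in; A_gv = 4.625 × 0.3125 = 1.445 in².
A_nv = (4.625 − 1.5·1.1875) × 0.3125 = 0.8887 in².
A_nt = (1.375 − 0.5·1.1875) × 0.3125 = 0.2441 in².
0.6 F_u A_nv = 37.32 kips; 0.6 F_y A_gv = 43.36 kips → shear rupture governs the shear term.
R_n = 37.32 + 1.0 × 70 × 0.2441 = 54.41 kips.
Design strength φR_n = 0.75 × 54.41 = 40.8 kips.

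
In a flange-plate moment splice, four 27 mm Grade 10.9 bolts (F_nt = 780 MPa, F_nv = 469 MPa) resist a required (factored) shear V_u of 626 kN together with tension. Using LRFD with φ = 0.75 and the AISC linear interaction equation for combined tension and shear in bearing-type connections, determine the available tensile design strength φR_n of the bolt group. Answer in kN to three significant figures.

701 kN

A_b = π·27²/4 = 572.6 mm²; f_rv = 626 × 1000 / (4 × 572.6) = 273.3 MPa.
F'_nt = 1.3 F_nt − (F_nt / φF_nv) f_rv = 1.3·780 − (780/(0.75·469))·273.3 = 407.9 MPa, capped at F_nt → F'_nt = 407.9 MPa.
R_n = F'_nt · A_b · n = 407.9 × 572.6 × 4 / 1000 = 934.1 kN.
Design strength φR_n = 0.75 × 934.1 = 701 kN.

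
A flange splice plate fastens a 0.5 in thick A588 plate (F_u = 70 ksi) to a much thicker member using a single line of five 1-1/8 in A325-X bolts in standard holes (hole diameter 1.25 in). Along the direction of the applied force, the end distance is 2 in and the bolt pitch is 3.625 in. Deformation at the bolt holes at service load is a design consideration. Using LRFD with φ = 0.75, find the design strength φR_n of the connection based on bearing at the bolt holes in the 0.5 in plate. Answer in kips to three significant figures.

327 kips

Per bolt r_n = 1.2 l_c t F_u ≤ 2.4 d t F_u; upper limit = 2.4 × 1.125 × 0.5 × 70 = 94.5 kips.
Edge bolt: l_c = 2 − 1.25/2 = 1.375 in → 1.2 × 1.375 × 0.5 × 70 = 57.75 → r_n = 57.75 kips.
Interior bolts: l_c = 3.625 − 1.25 = 2.375 in → 1.2 × 2.375 × 0.5 × 70 = 99.75 → r_n = 94.5 kips.
R_n = 1 × 57.75 + 4 × 94.5 = 435.7 kips.
Design strength φR_n = 0.75 × 435.7 = 327 kips.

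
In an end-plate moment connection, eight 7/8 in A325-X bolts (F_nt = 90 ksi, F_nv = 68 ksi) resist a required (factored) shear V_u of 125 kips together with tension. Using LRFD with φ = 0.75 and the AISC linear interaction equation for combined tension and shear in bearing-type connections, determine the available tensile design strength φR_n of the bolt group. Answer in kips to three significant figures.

257 kips

A_b = π·0.875²/4 = 0.6013 in²; f_rv = 125 / (8 × 0.6013) = 25.98 ksi.
F'_nt = 1.3 F_nt − (F_nt / φF_nv) f_rv = 1.3·90 − (90/(0.75·68))·25.98 = 71.15 ksi, capped at F_nt → F'_nt = 71.15 ksi.
R_n = F'_nt · A_b · n = 71.15 × 0.6013 × 8 = 342.2 kips.
Design strength φR_n = 0.75 × 342.2 = 257 kips.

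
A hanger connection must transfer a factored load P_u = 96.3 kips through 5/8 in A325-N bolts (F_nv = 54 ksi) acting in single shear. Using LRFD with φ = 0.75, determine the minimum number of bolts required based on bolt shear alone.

A_b = π·0.625²/4 = 0.3068 in².
Per-bolt design strength φR_n = 0.75 × 54 × 0.3068 × 1 = 12.43 kips.
n ≥ 96.3 / 12.43 = 7.75 → use 8 bolts.

8 bolts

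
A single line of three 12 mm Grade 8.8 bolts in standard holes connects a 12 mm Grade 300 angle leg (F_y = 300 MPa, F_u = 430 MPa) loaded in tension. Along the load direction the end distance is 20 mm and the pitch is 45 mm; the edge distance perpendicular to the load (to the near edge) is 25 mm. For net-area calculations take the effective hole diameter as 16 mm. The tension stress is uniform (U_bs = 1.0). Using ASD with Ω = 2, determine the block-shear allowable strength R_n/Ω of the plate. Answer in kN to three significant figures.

Shear plane L_v = 20 + 2·45 = 110 mm; A_gv = 110 × 12 = 1320 mm².
A_nv = (110 − 2.5·16) × 12 = 840 mm².
A_nt = (25 − 0.5·16) × 12 = 204 mm².
0.6 F_u A_nv = 216.7 kN; 0.6 F_y A_gv = 237.6 kN → shear rupture governs the shear term.
R_n = 216.7 + 1.0 × 430 × 204 / 1000 = 304.4 kN.
Allowable strength R_n/Ω = 304.4 / 2 = 152 kN.

152 kN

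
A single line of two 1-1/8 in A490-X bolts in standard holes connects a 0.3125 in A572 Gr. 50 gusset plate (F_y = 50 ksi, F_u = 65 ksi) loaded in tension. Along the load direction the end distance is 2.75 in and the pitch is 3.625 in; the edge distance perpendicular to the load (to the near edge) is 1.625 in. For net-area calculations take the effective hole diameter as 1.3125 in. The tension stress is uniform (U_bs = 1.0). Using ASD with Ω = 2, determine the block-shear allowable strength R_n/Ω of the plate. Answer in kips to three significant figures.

Shear plane L_v = 2.75 + 1·3.625 = 6.375 in; A_gv = 6.375 × 0.3125 = 1.992 in².
A_nv = (6.375 − 1.5·1.3125) × 0.3125 = 1.377 in².
A_nt = (1.625 − 0.5·1.3125) × 0.3125 = 0.3027 in².
0.6 F_u A_nv = 53.7 kips; 0.6 F_y A_gv = 59.77 kips → shear rupture governs the shear term.
R_n = 53.7 + 1.0 × 65 × 0.3027 = 73.38 kips.
Allowable strength R_n/Ω = 73.38 / 2 = 36.7 kips.

36.7 kips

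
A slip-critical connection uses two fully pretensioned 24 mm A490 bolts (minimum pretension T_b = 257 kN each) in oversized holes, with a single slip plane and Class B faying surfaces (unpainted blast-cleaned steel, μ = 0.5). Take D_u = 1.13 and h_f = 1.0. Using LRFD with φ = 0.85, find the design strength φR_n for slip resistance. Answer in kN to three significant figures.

247 kN

R_n = μ · D_u · h_f · T_b · n_s · n_b = 0.5 × 1.13 × 1.0 × 257 × 1 × 2 = 290.4 kN.
Design strength φR_n = 0.85 × 290.4 = 247 kN.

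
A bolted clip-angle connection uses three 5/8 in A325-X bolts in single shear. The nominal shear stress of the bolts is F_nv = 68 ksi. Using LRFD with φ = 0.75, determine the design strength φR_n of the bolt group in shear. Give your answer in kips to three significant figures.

46.9 kips

A_b = π × 0.625² / 4 = 0.3068 in².
R_n = F_nv · A_b · n · n_s = 68 × 0.3068 × 3 × 1 = 62.59 kips.
Design strength φR_n = 0.75 × 62.59 = 46.9 kips.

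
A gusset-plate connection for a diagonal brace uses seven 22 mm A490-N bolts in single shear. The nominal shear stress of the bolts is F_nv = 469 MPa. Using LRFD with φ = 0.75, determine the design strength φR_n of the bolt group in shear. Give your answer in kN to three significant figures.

A_b = π × 22² / 4 = 380.1 mm².
R_n = F_nv · A_b · n · n_s = 469 × 380.1 × 7 × 1 / 1000 = 1248 kN.
Design strength φR_n = 0.75 × 1248 = 936 kN.

936 kN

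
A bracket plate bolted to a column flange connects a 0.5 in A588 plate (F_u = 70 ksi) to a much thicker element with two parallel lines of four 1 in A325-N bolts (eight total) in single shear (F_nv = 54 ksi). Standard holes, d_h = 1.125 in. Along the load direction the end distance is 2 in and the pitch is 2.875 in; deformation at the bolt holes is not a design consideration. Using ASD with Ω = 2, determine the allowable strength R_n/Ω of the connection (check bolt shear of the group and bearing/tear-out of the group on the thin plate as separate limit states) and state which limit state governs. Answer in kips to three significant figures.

Bolt shear: A_b = π·1²/4 = 0.7854 in²; R_n = 54 × 0.7854 × 8 × 1 = 339.3 kips → 339.3 / 2 = 170 kips.
Bearing (1.5 l_c t F_u ≤ 3.0 d t F_u): upper limit = 3.0·1·0.5·70 = 105 kips.
  Edge l_c = 2 − 1.125/2 = 1.438 → r_n = 75.47 kips; interior l_c = 2.875 − 1.125 = 1.75 → r_n = 91.88 kips.
  R_n,bearing = 2·75.47 + 6·91.88 = 702.2 kips → 702.2 / 2 = 351 kips.
Bolt shear governs: 170 kips.

170 kips (bolt shear governs)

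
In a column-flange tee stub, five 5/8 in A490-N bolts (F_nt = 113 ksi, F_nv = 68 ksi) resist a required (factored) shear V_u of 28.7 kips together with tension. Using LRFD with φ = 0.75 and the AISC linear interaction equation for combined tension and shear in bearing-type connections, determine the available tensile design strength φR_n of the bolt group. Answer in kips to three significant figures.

A_b = π·0.625²/4 = 0.3068 in²; f_rv = 28.7 / (5 × 0.3068) = 18.71 ksi.
F'_nt = 1.3 F_nt − (F_nt / φF_nv) f_rv = 1.3·113 − (113/(0.75·68))·18.71 = 105.4 ksi, capped at F_nt → F'_nt = 105.4 ksi.
R_n = F'_nt · A_b · n = 105.4 × 0.3068 × 5 = 161.8 kips.
Design strength φR_n = 0.75 × 161.8 = 121 kips.

121 kips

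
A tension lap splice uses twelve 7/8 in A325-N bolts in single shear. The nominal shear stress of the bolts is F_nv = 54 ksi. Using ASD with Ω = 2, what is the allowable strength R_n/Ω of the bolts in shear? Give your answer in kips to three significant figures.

A_b = π × 0.875² / 4 = 0.6013 in².
R_n = F_nv · A_b · n · n_s = 54 × 0.6013 × 12 × 1 = 389.7 kips.
Allowable strength R_n/Ω = 389.7 / 2 = 195 kips.

195 kips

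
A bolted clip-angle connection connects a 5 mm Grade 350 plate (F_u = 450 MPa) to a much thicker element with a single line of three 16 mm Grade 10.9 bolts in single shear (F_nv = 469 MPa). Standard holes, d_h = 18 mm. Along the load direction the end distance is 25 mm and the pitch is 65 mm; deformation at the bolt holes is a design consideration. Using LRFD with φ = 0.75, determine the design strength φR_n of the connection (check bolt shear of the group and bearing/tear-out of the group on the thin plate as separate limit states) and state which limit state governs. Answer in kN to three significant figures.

Bolt shear: A_b = π·16²/4 = 201.1 mm²; R_n = 469 × 201.1 × 3 × 1 / 1000 = 282.9 kN → 0.75 × 282.9 = 212 kN.
Bearing (1.2 l_c t F_u ≤ 2.4 d t F_u): upper limit = 2.4·16·5·450 / 1000 = 86.4 kN.
  Edge l_c = 25 − 18/2 = 16 → r_n = 43.2 kN; interior l_c = 65 − 18 = 47 → r_n = 86.4 kN.
  R_n,bearing = 1·43.2 + 2·86.4 = 216 kN → 0.75 × 216 = 162 kN.
Bearing governs: 162 kN.

162 kN (bearing governs)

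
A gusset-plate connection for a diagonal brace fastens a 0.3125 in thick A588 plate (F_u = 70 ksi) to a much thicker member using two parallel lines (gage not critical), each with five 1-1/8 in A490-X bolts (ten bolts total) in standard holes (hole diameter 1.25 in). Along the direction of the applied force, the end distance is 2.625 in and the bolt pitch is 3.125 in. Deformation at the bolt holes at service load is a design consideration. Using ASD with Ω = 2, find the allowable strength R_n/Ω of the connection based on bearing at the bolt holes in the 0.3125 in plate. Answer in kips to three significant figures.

Per bolt r_n = 1.2 l_c t F_u ≤ 2.4 d t F_u; upper limit = 2.4 × 1.125 × 0.3125 × 70 = 59.06 kips.
Edge bolt: l_c = 2.625 − 1.25/2 = 2 in → 1.2 × 2 × 0.3125 × 70 = 52.5 → r_n = 52.5 kips.
Interior bolts: l_c = 3.125 − 1.25 = 1.875 in → 1.2 × 1.875 × 0.3125 × 70 = 49.22 → r_n = 49.22 kips.
R_n = 2 × 52.5 + 8 × 49.22 = 498.8 kips.
Allowable strength R_n/Ω = 498.8 / 2 = 249 kips.

249 kips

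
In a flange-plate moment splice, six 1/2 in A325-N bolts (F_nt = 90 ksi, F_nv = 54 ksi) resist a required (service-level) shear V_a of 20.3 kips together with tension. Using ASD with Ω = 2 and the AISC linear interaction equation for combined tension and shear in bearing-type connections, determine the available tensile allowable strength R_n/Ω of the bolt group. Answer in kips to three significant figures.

35.1 kips

A_b = π·0.5²/4 = 0.1963 in²; f_rv = 20.3 / (6 × 0.1963) = 17.23 ksi.
F'_nt = 1.3 F_nt − (Ω F_nt / F_nv) f_rv = 1.3·90 − (2·90/54)·17.23 = 59.56 ksi, capped at F_nt → F'_nt = 59.56 ksi.
R_n = F'_nt · A_b · n = 59.56 × 0.1963 × 6 = 70.17 kips.
Allowable strength R_n/Ω = 70.17 / 2 = 35.1 kips.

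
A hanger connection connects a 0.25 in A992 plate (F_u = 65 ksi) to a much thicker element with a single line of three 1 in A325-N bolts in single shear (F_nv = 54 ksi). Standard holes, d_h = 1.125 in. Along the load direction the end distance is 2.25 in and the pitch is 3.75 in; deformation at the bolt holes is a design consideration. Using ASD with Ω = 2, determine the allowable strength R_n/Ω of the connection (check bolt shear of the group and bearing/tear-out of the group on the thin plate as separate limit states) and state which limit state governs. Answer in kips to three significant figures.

55.5 kips (bearing governs)

Bolt shear: A_b = π·1²/4 = 0.7854 in²; R_n = 54 × 0.7854 × 3 × 1 = 127.2 kips → 127.2 / 2 = 63.6 kips.
Bearing (1.2 l_c t F_u ≤ 2.4 d t F_u): upper limit = 2.4·1·0.25·65 = 39 kips.
  Edge l_c = 2.25 − 1.125/2 = 1.688 → r_n = 32.91 kips; interior l_c = 3.75 − 1.125 = 2.625 → r_n = 39 kips.
  R_n,bearing = 1·32.91 + 2·39 = 110.9 kips → 110.9 / 2 = 55.5 kips.
Bearing governs: 55.5 kips.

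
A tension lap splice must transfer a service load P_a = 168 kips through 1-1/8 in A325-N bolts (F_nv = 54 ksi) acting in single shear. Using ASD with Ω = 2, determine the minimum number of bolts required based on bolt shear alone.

A_b = π·1.125²/4 = 0.994 in².
Per-bolt allowable strength R_n/Ω = 54 × 0.994 × 1 / 2 = 26.84 kips.
n ≥ 168 / 26.84 = 6.26 → use 7 bolts.

7 bolts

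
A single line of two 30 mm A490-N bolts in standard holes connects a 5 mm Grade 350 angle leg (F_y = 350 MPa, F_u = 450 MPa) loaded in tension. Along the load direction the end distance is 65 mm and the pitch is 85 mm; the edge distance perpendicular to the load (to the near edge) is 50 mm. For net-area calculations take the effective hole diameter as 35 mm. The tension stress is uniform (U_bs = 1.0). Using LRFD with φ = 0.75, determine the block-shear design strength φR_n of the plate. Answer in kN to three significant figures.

154 kN

Shear plane L_v = 65 + 1·85 = 150 mm; A_gv = 150 × 5 = 750 mm².
A_nv = (150 − 1.5·35) × 5 = 487.5 mm².
A_nt = (50 − 0.5·35) × 5 = 162.5 mm².
0.6 F_u A_nv = 131.6 kN; 0.6 F_y A_gv = 157.5 kN → shear rupture governs the shear term.
R_n = 131.6 + 1.0 × 450 × 162.5 / 1000 = 204.8 kN.
Design strength φR_n = 0.75 × 204.8 = 154 kN.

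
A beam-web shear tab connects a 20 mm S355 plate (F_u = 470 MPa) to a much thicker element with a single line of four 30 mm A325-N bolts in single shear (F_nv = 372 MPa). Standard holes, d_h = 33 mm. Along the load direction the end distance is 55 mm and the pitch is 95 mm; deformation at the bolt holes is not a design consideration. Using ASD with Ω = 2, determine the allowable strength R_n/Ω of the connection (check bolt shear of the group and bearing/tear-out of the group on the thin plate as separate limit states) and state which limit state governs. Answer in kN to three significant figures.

526 kN (bolt shear governs)

Bolt shear: A_b = π·30²/4 = 706.9 mm²; R_n = 372 × 706.9 × 4 × 1 / 1000 = 1052 kN → 1052 / 2 = 526 kN.
Bearing (1.5 l_c t F_u ≤ 3.0 d t F_u): upper limit = 3.0·30·20·470 / 1000 = 846 kN.
  Edge l_c = 55 − 33/2 = 38.5 → r_n = 542.9 kN; interior l_c = 95 − 33 = 62 → r_n = 846 kN.
  R_n,bearing = 1·542.9 + 3·846 = 3081 kN → 3081 / 2 = 1540 kN.
Bolt shear governs: 526 kN.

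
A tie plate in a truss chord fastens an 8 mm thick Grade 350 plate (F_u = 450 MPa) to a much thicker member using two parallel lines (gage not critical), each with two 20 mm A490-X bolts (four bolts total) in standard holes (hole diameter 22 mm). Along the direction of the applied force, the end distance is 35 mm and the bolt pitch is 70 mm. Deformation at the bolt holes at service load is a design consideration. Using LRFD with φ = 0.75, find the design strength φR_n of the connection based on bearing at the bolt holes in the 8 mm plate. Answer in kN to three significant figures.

415 kN

Per bolt r_n = 1.2 l_c t F_u ≤ 2.4 d t F_u; upper limit = 2.4 × 20 × 8 × 450 / 1000 = 172.8 kN.
Edge bolt: l_c = 35 − 22/2 = 24 mm → 1.2 × 24 × 8 × 450 / 1000 = 103.7 → r_n = 103.7 kN.
Interior bolts: l_c = 70 − 22 = 48 mm → 1.2 × 48 × 8 × 450 / 1000 = 207.4 → r_n = 172.8 kN.
R_n = 2 × 103.7 + 2 × 172.8 = 553 kN.
Design strength φR_n = 0.75 × 553 = 415 kN.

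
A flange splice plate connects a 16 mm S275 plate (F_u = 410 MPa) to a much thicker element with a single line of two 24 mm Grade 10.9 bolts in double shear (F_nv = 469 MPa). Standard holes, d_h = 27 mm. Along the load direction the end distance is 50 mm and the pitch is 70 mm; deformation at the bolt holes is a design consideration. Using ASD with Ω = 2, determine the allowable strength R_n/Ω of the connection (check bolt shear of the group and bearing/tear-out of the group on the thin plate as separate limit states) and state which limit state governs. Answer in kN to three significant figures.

Bolt shear: A_b = π·24²/4 = 452.4 mm²; R_n = 469 × 452.4 × 2 × 2 / 1000 = 848.7 kN → 848.7 / 2 = 424 kN.
Bearing (1.2 l_c t F_u ≤ 2.4 d t F_u): upper limit = 2.4·24·16·410 / 1000 = 377.9 kN.
  Edge l_c = 50 − 27/2 = 36.5 → r_n = 287.3 kN; interior l_c = 70 − 27 = 43 → r_n = 338.5 kN.
  R_n,bearing = 1·287.3 + 1·338.5 = 625.8 kN → 625.8 / 2 = 313 kN.
Bearing governs: 313 kN.

313 kN (bearing governs)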